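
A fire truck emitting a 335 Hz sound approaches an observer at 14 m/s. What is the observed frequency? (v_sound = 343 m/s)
f_obs = f·v/(v − v_s) = 349.3 Hz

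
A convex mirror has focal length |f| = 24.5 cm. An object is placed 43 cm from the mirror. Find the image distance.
f = −24.5 cm (convex); 1/di = 1/f − 1/do → di = -15.61 cm (virtual image, behind mirror)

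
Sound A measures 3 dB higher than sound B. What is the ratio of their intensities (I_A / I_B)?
I_A/I_B = 10^(Δβ/10) = 1.995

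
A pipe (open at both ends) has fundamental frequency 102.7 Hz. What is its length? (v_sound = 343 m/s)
L = v/(2f₁) = 1.67 m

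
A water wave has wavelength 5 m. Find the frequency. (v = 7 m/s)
f = v/λ = 1.4 Hz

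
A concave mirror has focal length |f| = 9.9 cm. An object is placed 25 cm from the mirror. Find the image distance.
f = +9.9 cm (concave); 1/di = 1/f − 1/do → di = 16.39 cm (real image, in front of mirror)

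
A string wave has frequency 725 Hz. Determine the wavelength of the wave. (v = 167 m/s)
λ = v/f = 0.2303 m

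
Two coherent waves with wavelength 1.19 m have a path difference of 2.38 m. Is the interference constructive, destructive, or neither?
constructive — path difference = 2λ, a whole number of wavelengths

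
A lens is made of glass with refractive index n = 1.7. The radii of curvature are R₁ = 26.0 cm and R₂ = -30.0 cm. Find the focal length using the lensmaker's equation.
1/f = (n − 1)(1/R₁ − 1/R₂) → f = 19.9 cm (converging lens)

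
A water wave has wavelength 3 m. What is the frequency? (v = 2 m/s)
f = v/λ = 0.6667 Hz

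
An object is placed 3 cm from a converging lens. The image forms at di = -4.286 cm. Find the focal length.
1/f = 1/do + 1/di → f = 9.998 cm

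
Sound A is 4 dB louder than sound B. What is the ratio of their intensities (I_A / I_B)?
I_A/I_B = 10^(Δβ/10) = 2.512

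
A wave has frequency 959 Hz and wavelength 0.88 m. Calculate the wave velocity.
v = fλ = 843.9 m/s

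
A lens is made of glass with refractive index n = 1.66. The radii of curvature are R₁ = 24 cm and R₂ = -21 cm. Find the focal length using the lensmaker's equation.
1/f = (n − 1)(1/R₁ − 1/R₂) → f = 16.97 cm (converging lens)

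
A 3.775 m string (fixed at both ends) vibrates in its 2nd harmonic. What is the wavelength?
λₙ = 2L/n = 3.775 m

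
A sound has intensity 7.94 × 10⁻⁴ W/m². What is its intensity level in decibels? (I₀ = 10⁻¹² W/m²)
β = 10·log₁₀(I/I₀) = 89 dB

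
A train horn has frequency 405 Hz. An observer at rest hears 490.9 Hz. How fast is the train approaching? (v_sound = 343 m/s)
v_s = v·(1 − f/f_obs) = 60.02 m/s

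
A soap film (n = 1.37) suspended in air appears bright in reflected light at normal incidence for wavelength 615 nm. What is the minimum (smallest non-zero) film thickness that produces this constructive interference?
2nt = (m − ½)λ with m = 1 → t = (m − ½)λ/(2n) = 112.2 nm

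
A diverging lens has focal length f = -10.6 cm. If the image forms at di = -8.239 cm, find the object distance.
1/do = 1/f − 1/di → do = 36.99 cm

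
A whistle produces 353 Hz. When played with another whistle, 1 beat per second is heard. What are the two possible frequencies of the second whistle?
f₂ = 353 ± 1 Hz → 354 Hz or 352 Hz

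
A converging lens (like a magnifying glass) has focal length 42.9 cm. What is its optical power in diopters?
P = 1/f = 2.331 D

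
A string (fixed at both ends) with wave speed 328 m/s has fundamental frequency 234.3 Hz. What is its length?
L = v/(2f₁) = 0.7 m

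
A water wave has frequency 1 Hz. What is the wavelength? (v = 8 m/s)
λ = v/f = 8 m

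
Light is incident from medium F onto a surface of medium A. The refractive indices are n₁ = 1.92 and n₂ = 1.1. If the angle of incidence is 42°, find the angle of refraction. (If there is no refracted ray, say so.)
sin θ₂ = (n₁/n₂)·sin θ₁ = 1.168 > 1, so there is no refracted ray — the light undergoes total internal reflection.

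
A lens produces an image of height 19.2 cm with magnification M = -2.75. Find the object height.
ho = |hi|/|M| = 6.982 cm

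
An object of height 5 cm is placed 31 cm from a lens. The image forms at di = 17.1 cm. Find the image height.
hi = (-di/do) × ho = -2.758 cm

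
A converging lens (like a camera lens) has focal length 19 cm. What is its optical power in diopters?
P = 1/f = 5.263 D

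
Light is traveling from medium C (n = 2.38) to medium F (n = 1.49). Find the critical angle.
θc = arcsin(n₂/n₁) = 38.76°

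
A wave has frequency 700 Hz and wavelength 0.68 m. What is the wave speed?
v = fλ = 476 m/s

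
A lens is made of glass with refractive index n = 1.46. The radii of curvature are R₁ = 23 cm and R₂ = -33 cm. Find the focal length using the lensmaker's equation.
1/f = (n − 1)(1/R₁ − 1/R₂) → f = 29.46 cm (converging lens)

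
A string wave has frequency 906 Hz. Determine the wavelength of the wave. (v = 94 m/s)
λ = v/f = 0.1038 m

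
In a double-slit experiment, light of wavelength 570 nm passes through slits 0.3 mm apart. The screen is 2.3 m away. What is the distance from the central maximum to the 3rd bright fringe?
y = mλL/d = 13.11 mm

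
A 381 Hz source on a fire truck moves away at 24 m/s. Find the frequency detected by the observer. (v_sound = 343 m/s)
f_obs = f·v/(v + v_s) = 356.1 Hz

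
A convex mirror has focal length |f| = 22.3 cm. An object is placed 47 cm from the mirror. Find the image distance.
f = −22.3 cm (convex); 1/di = 1/f − 1/do → di = -15.12 cm (virtual image, behind mirror)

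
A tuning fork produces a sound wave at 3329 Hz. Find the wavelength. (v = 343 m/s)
λ = v/f = 0.103 m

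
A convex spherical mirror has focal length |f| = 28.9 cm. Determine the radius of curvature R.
R = 2|f| = 57.8 cm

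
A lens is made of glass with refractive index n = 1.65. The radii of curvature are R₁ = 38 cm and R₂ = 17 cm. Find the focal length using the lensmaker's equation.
1/f = (n − 1)(1/R₁ − 1/R₂) → f = -47.33 cm (diverging lens)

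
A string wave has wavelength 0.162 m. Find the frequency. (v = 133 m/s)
f = v/λ = 821 Hz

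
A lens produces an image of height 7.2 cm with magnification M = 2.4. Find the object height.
ho = |hi|/|M| = 3 cm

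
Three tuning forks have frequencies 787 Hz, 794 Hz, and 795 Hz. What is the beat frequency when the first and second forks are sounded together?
7 Hz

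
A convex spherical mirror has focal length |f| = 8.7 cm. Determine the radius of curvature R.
R = 2|f| = 17.4 cm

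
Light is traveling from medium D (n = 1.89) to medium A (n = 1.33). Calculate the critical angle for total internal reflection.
θc = arcsin(n₂/n₁) = 44.72°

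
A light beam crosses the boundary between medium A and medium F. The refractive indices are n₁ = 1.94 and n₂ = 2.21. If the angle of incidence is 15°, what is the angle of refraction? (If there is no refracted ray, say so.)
sin θ₂ = (n₁/n₂)·sin θ₁ = 0.2272 → θ₂ = 13.13°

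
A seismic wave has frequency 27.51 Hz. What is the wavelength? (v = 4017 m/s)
λ = v/f = 146 m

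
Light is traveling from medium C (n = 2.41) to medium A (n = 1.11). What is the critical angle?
θc = arcsin(n₂/n₁) = 27.42°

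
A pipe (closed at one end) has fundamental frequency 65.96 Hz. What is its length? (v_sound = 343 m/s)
L = v/(4f₁) = 1.3 m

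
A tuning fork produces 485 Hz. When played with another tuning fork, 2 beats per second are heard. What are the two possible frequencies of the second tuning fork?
f₂ = 485 ± 2 Hz → 487 Hz or 483 Hz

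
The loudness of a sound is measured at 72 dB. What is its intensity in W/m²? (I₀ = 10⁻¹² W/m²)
I = I₀·10^(β/10) = 1.58 × 10⁻⁵ W/m²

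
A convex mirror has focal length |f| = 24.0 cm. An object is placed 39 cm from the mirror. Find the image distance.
f = −24.0 cm (convex); 1/di = 1/f − 1/do → di = -14.86 cm (virtual image, behind mirror)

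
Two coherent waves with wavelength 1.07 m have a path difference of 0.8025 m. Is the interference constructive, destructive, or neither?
neither (partial) — path difference = 0.75λ, neither a whole number of wavelengths nor an odd multiple of λ/2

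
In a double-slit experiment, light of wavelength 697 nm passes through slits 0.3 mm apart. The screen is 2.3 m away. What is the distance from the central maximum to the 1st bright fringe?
y = mλL/d = 5.344 mm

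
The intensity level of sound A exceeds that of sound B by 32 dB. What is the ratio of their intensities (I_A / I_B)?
I_A/I_B = 10^(Δβ/10) = 1585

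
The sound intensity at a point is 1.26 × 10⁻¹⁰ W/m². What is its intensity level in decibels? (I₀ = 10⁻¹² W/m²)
β = 10·log₁₀(I/I₀) = 21 dB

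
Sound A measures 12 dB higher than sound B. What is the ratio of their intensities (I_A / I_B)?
I_A/I_B = 10^(Δβ/10) = 15.85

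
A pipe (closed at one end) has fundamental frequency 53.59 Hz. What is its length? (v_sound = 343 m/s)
L = v/(4f₁) = 1.6 m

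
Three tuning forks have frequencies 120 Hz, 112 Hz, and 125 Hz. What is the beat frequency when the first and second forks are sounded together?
8 Hz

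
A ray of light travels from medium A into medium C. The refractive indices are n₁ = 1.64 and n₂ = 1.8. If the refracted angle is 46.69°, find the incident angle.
sin θ₁ = (n₂/n₁)·sin θ₂ → θ₁ = 53°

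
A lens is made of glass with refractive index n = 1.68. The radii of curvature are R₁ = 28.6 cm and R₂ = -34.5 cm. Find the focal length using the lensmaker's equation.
1/f = (n − 1)(1/R₁ − 1/R₂) → f = 23 cm (converging lens)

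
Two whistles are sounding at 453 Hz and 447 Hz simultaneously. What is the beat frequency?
6 Hz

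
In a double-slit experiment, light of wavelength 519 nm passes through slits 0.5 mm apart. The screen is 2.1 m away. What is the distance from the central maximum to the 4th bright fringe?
y = mλL/d = 8.719 mm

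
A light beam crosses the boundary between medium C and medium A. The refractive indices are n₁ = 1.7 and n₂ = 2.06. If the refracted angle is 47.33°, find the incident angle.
sin θ₁ = (n₂/n₁)·sin θ₂ → θ₁ = 63°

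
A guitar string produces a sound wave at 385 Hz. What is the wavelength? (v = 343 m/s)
λ = v/f = 0.8909 m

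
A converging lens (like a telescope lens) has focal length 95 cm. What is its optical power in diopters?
P = 1/f = 1.053 D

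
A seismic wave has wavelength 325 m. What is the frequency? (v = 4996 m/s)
f = v/λ = 15.37 Hz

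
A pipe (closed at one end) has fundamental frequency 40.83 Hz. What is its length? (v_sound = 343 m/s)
L = v/(4f₁) = 2.1 m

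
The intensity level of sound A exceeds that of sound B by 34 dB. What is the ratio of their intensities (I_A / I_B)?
I_A/I_B = 10^(Δβ/10) = 2512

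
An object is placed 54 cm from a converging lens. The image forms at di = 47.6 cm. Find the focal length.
1/f = 1/do + 1/di → f = 25.3 cm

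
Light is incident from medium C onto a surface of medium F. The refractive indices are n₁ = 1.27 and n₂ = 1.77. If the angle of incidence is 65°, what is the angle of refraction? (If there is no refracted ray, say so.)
sin θ₂ = (n₁/n₂)·sin θ₁ = 0.6503 → θ₂ = 40.56°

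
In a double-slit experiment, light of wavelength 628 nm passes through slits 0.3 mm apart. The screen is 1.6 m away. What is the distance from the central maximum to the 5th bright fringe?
y = mλL/d = 16.75 mm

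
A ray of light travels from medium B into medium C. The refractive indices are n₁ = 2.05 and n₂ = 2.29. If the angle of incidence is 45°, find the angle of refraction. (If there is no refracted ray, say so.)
sin θ₂ = (n₁/n₂)·sin θ₁ = 0.633 → θ₂ = 39.27°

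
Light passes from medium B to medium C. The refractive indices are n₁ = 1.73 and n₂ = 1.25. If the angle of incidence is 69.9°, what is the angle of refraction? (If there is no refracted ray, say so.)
sin θ₂ = (n₁/n₂)·sin θ₁ = 1.3 > 1, so there is no refracted ray — the light undergoes total internal reflection.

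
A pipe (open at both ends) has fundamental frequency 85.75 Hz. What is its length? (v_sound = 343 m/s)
L = v/(2f₁) = 2 m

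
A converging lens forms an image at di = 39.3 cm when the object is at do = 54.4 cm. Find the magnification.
M = −di/do = -0.7224 (inverted image)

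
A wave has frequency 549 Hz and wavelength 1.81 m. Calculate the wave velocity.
v = fλ = 993.7 m/s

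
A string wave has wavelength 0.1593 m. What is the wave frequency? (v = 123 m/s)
f = v/λ = 772.1 Hz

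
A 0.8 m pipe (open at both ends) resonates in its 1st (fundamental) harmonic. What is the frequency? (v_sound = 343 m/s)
fₙ = nv/(2L) = 214.4 Hz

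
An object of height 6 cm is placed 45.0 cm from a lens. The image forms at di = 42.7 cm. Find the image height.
hi = (-di/do) × ho = -5.693 cm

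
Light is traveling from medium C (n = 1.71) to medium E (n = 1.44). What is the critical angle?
θc = arcsin(n₂/n₁) = 57.36°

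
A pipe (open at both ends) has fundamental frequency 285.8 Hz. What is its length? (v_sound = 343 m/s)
L = v/(2f₁) = 0.6001 m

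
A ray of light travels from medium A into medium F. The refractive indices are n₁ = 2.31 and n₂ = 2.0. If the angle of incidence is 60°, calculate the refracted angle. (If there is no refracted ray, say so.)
sin θ₂ = (n₁/n₂)·sin θ₁ = 1 > 1, so there is no refracted ray — the light undergoes total internal reflection.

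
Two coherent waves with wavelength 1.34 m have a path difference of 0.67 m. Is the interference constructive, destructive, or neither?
destructive — path difference = 0.5λ, an odd multiple of λ/2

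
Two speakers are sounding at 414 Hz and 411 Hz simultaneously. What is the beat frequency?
3 Hz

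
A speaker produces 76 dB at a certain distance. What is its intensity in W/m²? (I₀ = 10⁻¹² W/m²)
I = I₀·10^(β/10) = 3.98 × 10⁻⁵ W/m²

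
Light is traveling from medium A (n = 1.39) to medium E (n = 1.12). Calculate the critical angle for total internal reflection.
θc = arcsin(n₂/n₁) = 53.68°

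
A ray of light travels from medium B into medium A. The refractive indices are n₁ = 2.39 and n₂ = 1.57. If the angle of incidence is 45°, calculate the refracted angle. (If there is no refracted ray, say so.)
sin θ₂ = (n₁/n₂)·sin θ₁ = 1.076 > 1, so there is no refracted ray — the light undergoes total internal reflection.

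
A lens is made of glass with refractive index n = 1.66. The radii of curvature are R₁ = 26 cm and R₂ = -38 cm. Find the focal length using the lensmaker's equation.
1/f = (n − 1)(1/R₁ − 1/R₂) → f = 23.39 cm (converging lens)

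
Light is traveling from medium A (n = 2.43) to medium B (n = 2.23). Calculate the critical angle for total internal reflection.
θc = arcsin(n₂/n₁) = 66.59°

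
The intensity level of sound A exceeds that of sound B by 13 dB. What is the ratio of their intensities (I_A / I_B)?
I_A/I_B = 10^(Δβ/10) = 19.95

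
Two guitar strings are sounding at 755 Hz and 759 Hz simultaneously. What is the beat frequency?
4 Hz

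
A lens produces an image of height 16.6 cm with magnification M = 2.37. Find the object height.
ho = |hi|/|M| = 7.004 cm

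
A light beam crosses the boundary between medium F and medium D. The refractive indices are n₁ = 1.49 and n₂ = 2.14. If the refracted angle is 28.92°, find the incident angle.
sin θ₁ = (n₂/n₁)·sin θ₂ → θ₁ = 43.99°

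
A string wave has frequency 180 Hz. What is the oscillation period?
T = 1/f = 0.005556 s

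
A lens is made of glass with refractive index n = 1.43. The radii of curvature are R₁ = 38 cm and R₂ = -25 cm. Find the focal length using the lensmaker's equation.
1/f = (n − 1)(1/R₁ − 1/R₂) → f = 35.07 cm (converging lens)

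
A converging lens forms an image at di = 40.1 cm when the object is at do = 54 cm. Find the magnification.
M = −di/do = -0.7426 (inverted image)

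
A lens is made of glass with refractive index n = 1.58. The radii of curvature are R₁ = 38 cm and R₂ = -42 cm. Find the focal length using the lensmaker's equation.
1/f = (n − 1)(1/R₁ − 1/R₂) → f = 34.4 cm (converging lens)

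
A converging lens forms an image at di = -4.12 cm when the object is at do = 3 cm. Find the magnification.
M = −di/do = 1.373 (upright image)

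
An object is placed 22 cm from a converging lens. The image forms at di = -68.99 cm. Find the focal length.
1/f = 1/do + 1/di → f = 32.3 cm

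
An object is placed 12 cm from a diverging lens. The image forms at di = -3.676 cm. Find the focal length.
1/f = 1/do + 1/di → f = -5.299 cm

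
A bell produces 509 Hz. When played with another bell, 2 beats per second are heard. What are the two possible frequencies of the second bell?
f₂ = 509 ± 2 Hz → 511 Hz or 507 Hz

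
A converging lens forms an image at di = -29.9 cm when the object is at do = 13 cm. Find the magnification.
M = −di/do = 2.3 (upright image)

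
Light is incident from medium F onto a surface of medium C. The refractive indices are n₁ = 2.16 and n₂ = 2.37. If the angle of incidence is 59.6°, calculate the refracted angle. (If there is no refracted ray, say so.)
sin θ₂ = (n₁/n₂)·sin θ₁ = 0.7861 → θ₂ = 51.82°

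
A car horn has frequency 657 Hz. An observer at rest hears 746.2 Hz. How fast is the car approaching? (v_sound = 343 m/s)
v_s = v·(1 − f/f_obs) = 41 m/s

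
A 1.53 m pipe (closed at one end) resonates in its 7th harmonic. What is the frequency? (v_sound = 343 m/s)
fₙ = nv/(4L) = 392.3 Hz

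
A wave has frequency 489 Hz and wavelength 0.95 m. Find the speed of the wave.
v = fλ = 464.5 m/s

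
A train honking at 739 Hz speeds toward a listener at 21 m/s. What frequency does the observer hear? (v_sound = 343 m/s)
f_obs = f·v/(v − v_s) = 787.2 Hz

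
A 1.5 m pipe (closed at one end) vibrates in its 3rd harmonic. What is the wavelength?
λₙ = 4L/n = 2 m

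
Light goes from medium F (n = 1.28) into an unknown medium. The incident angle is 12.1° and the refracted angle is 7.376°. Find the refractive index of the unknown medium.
n₂ = n₁·sin θ₁ / sin θ₂ = 2.09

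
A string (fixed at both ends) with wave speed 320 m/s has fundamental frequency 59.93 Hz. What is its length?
L = v/(2f₁) = 2.67 m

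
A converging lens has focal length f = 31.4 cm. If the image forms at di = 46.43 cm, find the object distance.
1/do = 1/f − 1/di → do = 97 cm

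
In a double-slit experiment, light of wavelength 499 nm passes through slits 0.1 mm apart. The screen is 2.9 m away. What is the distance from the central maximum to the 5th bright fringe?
y = mλL/d = 72.35 mm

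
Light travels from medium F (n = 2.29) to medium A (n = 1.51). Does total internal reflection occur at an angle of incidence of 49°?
θc = arcsin(n₂/n₁) = 41.25°; 49° > θc, so yes — total internal reflection.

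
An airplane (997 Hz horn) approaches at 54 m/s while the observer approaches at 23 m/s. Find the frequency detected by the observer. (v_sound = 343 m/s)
f_obs = f·(v + v_o)/(v − v_s) = 1263 Hz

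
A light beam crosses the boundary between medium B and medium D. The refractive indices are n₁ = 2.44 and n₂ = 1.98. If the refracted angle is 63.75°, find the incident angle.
sin θ₁ = (n₂/n₁)·sin θ₂ → θ₁ = 46.7°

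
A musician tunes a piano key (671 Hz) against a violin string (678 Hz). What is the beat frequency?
7 Hz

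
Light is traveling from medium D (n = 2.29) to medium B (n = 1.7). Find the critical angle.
θc = arcsin(n₂/n₁) = 47.93°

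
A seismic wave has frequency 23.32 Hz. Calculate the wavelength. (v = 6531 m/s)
λ = v/f = 280.1 m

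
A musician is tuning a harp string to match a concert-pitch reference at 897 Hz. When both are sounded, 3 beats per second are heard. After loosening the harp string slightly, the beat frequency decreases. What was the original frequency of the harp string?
900 Hz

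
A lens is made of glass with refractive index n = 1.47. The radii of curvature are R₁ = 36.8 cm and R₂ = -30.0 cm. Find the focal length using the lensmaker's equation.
1/f = (n − 1)(1/R₁ − 1/R₂) → f = 35.16 cm (converging lens)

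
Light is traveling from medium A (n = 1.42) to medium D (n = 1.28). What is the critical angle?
θc = arcsin(n₂/n₁) = 64.34°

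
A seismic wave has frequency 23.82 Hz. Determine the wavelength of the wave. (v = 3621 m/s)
λ = v/f = 152 m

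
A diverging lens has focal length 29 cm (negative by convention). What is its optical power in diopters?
P = 1/f = -3.448 D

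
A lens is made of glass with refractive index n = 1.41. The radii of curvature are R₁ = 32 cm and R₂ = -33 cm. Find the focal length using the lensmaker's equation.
1/f = (n − 1)(1/R₁ − 1/R₂) → f = 39.62 cm (converging lens)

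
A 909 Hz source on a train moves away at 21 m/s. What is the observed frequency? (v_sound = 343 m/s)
f_obs = f·v/(v + v_s) = 856.6 Hz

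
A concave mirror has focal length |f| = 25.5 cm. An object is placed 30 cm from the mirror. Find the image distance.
f = +25.5 cm (concave); 1/di = 1/f − 1/do → di = 170 cm (real image, in front of mirror)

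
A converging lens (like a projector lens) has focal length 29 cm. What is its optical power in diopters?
P = 1/f = 3.448 D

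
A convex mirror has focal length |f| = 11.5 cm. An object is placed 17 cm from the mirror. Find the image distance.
f = −11.5 cm (convex); 1/di = 1/f − 1/do → di = -6.86 cm (virtual image, behind mirror)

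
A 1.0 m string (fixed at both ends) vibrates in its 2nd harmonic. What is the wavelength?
λₙ = 2L/n = 1 m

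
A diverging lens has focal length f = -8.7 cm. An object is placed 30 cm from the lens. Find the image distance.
1/di = 1/f − 1/do → di = -6.744 cm (virtual image)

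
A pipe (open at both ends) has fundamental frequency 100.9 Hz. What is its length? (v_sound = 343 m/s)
L = v/(2f₁) = 1.7 m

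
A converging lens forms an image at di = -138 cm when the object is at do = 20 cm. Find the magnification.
M = −di/do = 6.9 (upright image)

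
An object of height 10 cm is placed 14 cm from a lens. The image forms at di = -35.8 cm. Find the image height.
hi = (-di/do) × ho = 25.57 cm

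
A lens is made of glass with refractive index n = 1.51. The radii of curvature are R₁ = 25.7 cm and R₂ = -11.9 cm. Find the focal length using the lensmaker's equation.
1/f = (n − 1)(1/R₁ − 1/R₂) → f = 15.95 cm (converging lens)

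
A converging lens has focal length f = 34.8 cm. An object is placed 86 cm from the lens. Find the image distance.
1/di = 1/f − 1/do → di = 58.45 cm (real image)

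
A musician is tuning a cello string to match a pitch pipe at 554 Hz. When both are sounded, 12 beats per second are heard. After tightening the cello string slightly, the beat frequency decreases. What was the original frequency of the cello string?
542 Hz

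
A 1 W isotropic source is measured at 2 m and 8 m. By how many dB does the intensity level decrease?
Δβ = 20·log₁₀(r₂/r₁) = 12.04 dB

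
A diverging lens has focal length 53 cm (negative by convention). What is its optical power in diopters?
P = 1/f = -1.887 D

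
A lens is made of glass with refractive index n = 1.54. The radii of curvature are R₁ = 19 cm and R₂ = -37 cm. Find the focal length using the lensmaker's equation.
1/f = (n − 1)(1/R₁ − 1/R₂) → f = 23.25 cm (converging lens)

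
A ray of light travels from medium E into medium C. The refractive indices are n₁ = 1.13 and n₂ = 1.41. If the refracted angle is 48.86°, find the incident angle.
sin θ₁ = (n₂/n₁)·sin θ₂ → θ₁ = 70°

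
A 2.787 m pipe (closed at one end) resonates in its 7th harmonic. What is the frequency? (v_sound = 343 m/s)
fₙ = nv/(4L) = 215.4 Hz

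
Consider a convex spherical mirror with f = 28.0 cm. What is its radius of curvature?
R = 2|f| = 56 cm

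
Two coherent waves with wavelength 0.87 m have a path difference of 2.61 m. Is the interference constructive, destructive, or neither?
constructive — path difference = 3λ, a whole number of wavelengths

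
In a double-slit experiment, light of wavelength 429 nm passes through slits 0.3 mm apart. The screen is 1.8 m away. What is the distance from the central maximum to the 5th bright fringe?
y = mλL/d = 12.87 mm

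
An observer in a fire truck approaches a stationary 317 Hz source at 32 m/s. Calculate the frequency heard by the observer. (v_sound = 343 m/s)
f_obs = f·(v + v_o)/v = 346.6 Hz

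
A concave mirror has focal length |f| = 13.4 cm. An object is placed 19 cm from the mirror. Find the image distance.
f = +13.4 cm (concave); 1/di = 1/f − 1/do → di = 45.46 cm (real image, in front of mirror)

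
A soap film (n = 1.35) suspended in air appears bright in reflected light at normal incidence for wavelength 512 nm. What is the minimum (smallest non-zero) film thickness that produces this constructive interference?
2nt = (m − ½)λ with m = 1 → t = (m − ½)λ/(2n) = 94.81 nm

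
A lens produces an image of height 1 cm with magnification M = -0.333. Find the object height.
ho = |hi|/|M| = 3.003 cm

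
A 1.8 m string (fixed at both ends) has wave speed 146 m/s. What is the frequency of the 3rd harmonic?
fₙ = nv/(2L) = 121.7 Hz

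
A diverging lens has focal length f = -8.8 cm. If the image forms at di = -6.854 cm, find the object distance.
1/do = 1/f − 1/di → do = 30.99 cm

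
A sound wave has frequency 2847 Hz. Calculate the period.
T = 1/f = 3.512 × 10⁻⁴ s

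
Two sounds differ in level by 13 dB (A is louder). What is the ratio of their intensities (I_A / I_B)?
I_A/I_B = 10^(Δβ/10) = 19.95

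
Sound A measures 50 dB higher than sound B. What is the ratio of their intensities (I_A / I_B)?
I_A/I_B = 10^(Δβ/10) = 100000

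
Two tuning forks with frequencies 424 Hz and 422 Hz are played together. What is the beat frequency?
2 Hz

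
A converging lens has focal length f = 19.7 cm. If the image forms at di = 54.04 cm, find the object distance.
1/do = 1/f − 1/di → do = 31 cm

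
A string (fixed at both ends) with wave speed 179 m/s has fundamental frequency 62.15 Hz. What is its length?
L = v/(2f₁) = 1.44 m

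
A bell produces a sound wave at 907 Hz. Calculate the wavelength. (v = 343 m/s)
λ = v/f = 0.3782 m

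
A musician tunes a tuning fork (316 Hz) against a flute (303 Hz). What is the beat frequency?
13 Hz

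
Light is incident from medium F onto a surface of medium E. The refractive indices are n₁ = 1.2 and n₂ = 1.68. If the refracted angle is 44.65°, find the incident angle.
sin θ₁ = (n₂/n₁)·sin θ₂ → θ₁ = 79.7°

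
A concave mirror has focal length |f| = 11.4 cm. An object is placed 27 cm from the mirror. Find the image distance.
f = +11.4 cm (concave); 1/di = 1/f − 1/do → di = 19.73 cm (real image, in front of mirror)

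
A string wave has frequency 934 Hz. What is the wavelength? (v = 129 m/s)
λ = v/f = 0.1381 m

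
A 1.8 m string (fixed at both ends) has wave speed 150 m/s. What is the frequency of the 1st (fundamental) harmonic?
fₙ = nv/(2L) = 41.67 Hz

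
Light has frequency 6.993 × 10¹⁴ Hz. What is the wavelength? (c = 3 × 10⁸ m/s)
λ = c/f = 429 nm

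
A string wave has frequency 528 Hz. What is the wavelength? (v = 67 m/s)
λ = v/f = 0.1269 m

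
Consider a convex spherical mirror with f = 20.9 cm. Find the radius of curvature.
R = 2|f| = 41.8 cm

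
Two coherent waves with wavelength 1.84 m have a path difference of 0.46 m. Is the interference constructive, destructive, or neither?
neither (partial) — path difference = 0.25λ, neither a whole number of wavelengths nor an odd multiple of λ/2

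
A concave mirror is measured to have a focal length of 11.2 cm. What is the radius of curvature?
R = 2|f| = 22.4 cm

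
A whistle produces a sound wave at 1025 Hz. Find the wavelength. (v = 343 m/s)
λ = v/f = 0.3346 m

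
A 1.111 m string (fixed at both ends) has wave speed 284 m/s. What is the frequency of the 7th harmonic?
fₙ = nv/(2L) = 894.7 Hz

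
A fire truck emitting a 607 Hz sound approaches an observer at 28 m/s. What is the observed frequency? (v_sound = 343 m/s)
f_obs = f·v/(v − v_s) = 661 Hz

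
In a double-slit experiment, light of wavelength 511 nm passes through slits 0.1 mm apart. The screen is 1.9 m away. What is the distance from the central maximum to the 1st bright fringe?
y = mλL/d = 9.709 mm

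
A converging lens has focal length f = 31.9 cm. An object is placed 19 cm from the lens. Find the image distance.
1/di = 1/f − 1/do → di = -46.98 cm (virtual image)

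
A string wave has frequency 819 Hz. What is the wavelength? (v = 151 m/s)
λ = v/f = 0.1844 m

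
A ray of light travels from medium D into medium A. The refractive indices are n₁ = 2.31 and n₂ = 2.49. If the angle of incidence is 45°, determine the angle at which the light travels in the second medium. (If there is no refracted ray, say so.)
sin θ₂ = (n₁/n₂)·sin θ₁ = 0.656 → θ₂ = 40.99°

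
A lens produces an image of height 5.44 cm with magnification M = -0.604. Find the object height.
ho = |hi|/|M| = 9.007 cm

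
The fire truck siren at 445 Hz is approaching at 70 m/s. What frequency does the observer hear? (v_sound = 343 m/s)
f_obs = f·v/(v − v_s) = 559.1 Hz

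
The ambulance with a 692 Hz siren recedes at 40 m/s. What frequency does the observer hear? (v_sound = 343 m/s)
f_obs = f·v/(v + v_s) = 619.7 Hz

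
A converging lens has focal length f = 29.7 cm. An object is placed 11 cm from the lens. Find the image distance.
1/di = 1/f − 1/do → di = -17.47 cm (virtual image)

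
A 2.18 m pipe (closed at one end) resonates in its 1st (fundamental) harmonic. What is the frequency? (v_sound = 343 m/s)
fₙ = nv/(4L) = 39.33 Hz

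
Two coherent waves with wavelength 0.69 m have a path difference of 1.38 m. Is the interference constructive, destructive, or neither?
constructive — path difference = 2λ, a whole number of wavelengths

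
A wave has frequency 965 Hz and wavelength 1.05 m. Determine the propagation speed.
v = fλ = 1013 m/s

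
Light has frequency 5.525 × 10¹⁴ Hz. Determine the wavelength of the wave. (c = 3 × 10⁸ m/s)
λ = c/f = 543 nm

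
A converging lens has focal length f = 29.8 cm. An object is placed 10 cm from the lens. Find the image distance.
1/di = 1/f − 1/do → di = -15.05 cm (virtual image)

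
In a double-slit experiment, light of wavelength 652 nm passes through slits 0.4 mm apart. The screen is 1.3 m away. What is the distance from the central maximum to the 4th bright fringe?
y = mλL/d = 8.476 mm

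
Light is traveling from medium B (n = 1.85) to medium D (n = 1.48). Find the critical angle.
θc = arcsin(n₂/n₁) = 53.13°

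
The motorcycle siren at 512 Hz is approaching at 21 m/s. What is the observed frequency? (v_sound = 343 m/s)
f_obs = f·v/(v − v_s) = 545.4 Hz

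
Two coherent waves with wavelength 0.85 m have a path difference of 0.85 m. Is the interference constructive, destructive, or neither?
constructive — path difference = 1λ, a whole number of wavelengths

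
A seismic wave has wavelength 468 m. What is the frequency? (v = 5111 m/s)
f = v/λ = 10.92 Hz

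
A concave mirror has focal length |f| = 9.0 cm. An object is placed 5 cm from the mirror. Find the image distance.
f = +9.0 cm (concave); 1/di = 1/f − 1/do → di = -11.25 cm (virtual image, behind mirror)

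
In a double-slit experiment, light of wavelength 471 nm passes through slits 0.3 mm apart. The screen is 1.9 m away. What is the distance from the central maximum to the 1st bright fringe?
y = mλL/d = 2.983 mm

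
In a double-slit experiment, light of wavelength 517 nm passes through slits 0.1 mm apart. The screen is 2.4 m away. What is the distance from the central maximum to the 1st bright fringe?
y = mλL/d = 12.41 mm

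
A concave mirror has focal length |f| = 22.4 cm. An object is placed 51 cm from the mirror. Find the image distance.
f = +22.4 cm (concave); 1/di = 1/f − 1/do → di = 39.94 cm (real image, in front of mirror)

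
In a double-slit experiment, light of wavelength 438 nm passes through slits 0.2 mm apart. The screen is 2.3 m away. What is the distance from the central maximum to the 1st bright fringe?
y = mλL/d = 5.037 mm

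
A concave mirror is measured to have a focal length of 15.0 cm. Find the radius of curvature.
R = 2|f| = 30 cm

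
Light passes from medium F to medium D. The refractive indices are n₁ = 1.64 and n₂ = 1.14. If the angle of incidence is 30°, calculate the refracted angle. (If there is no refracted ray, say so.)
sin θ₂ = (n₁/n₂)·sin θ₁ = 0.7193 → θ₂ = 46°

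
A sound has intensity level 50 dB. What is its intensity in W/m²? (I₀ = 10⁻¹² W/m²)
I = I₀·10^(β/10) = 1.00 × 10⁻⁷ W/m²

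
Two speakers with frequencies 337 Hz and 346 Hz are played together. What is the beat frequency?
9 Hz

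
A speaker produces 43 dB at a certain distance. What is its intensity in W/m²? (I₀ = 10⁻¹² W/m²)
I = I₀·10^(β/10) = 2.00 × 10⁻⁸ W/m²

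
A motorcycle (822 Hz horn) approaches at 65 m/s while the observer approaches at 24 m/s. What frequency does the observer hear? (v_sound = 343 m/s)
f_obs = f·(v + v_o)/(v − v_s) = 1085 Hz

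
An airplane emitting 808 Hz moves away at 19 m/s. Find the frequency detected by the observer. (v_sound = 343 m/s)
f_obs = f·v/(v + v_s) = 765.6 Hz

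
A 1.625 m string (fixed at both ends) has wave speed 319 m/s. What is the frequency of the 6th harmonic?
fₙ = nv/(2L) = 588.9 Hz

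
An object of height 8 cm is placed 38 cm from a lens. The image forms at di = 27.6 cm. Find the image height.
hi = (-di/do) × ho = -5.811 cm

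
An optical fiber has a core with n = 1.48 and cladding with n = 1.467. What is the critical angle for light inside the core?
θc = arcsin(n_cladding/n_core) = 82.4°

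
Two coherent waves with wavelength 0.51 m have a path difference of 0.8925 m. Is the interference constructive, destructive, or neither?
neither (partial) — path difference = 1.75λ, neither a whole number of wavelengths nor an odd multiple of λ/2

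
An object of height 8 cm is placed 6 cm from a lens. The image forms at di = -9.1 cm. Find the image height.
hi = (-di/do) × ho = 12.13 cm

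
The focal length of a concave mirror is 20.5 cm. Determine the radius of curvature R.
R = 2|f| = 41 cm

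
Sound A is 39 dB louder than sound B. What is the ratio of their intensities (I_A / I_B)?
I_A/I_B = 10^(Δβ/10) = 7943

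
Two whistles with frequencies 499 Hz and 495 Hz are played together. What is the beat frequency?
4 Hz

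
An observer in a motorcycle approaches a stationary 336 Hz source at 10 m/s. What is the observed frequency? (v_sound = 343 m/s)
f_obs = f·(v + v_o)/v = 345.8 Hz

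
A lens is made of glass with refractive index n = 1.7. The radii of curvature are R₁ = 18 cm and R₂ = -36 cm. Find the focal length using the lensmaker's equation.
1/f = (n − 1)(1/R₁ − 1/R₂) → f = 17.14 cm (converging lens)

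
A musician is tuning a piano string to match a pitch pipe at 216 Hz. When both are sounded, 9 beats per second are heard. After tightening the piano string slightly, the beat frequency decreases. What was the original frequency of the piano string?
207 Hz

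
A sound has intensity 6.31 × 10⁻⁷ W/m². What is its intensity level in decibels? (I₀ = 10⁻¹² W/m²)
β = 10·log₁₀(I/I₀) = 58 dB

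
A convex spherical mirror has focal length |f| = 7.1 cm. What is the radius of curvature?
R = 2|f| = 14.2 cm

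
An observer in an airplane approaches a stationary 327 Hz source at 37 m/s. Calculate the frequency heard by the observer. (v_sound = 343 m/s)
f_obs = f·(v + v_o)/v = 362.3 Hz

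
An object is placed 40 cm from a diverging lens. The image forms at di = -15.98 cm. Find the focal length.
1/f = 1/do + 1/di → f = -26.61 cm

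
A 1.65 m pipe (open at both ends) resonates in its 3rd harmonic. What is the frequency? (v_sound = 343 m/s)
fₙ = nv/(2L) = 311.8 Hz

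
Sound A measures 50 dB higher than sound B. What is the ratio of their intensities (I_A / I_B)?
I_A/I_B = 10^(Δβ/10) = 100000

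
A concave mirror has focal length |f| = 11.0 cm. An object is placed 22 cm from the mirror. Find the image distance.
f = +11.0 cm (concave); 1/di = 1/f − 1/do → di = 22 cm (real image, in front of mirror)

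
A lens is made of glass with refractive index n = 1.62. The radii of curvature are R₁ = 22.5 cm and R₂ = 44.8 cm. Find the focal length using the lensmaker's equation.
1/f = (n − 1)(1/R₁ − 1/R₂) → f = 72.91 cm (converging lens)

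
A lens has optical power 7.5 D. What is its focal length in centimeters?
f = 1/P = 13.33 cm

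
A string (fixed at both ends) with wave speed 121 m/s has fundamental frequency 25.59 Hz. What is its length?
L = v/(2f₁) = 2.364 m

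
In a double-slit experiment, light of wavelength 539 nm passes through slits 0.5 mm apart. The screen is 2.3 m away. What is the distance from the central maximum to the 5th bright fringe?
y = mλL/d = 12.4 mm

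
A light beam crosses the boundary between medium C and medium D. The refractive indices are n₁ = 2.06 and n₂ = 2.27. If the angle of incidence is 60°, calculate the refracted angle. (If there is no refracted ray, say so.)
sin θ₂ = (n₁/n₂)·sin θ₁ = 0.7859 → θ₂ = 51.8°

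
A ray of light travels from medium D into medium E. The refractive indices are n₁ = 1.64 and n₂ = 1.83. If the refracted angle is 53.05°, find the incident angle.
sin θ₁ = (n₂/n₁)·sin θ₂ → θ₁ = 63.09°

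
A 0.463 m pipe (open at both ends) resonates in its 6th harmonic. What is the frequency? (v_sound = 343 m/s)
fₙ = nv/(2L) = 2222 Hz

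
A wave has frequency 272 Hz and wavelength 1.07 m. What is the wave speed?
v = fλ = 291 m/s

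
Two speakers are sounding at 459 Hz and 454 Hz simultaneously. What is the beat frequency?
5 Hz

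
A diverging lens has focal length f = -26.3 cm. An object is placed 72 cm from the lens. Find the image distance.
1/di = 1/f − 1/do → di = -19.26 cm (virtual image)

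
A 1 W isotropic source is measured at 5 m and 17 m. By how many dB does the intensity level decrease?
Δβ = 20·log₁₀(r₂/r₁) = 10.63 dB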